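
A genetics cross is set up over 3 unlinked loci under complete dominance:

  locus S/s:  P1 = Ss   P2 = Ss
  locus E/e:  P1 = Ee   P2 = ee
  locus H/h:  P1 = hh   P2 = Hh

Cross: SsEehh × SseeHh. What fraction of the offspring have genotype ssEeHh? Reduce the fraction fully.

P(ssEeHh) = 1/16

SsEehh gametes: SEh×2, Seh×2, sEh×2, seh×2
SseeHh gametes: SeH×2, Seh×2, seH×2, seh×2
SsEehh×SseeHh grid (8·8=64): SSEeHh=4 SSEehh=4 SSeeHh=4 SSeehh=4 SsEeHh=8 SsEehh=8 SseeHh=8 Sseehh=8 ssEeHh=4 ssEehh=4 sseeHh=4 sseehh=4
ssEeHh hits 4/64; gcd=4; 4÷4/64÷4 = 1/16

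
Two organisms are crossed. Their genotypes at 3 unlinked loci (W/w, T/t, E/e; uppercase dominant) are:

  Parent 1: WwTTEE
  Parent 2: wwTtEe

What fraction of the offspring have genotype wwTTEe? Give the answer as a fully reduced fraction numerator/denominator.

WwTTEE gametes: WTE×4, wTE×4
wwTtEe gametes: wTE×2, wTe×2, wtE×2, wte×2
WwTTEE×wwTtEe grid (8·8=64): WwTTEE=8 WwTTEe=8 WwTtEE=8 WwTtEe=8 wwTTEE=8 wwTTEe=8 wwTtEE=8 wwTtEe=8
wwTTEe hits 8/64; gcd=8; 8÷8/64÷8 = 1/8

P(wwTTEe) = 1/8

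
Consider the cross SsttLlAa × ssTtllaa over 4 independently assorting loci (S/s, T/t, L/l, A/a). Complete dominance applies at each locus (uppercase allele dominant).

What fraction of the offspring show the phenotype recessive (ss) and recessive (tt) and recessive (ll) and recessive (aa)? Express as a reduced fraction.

P(ss tt ll aa) = 1/16

SsttLlAa gametes: StLA×2, StLa×2, StlA×2, Stla×2, stLA×2, stLa×2, stlA×2, stla×2
ssTtllaa gametes: sTla×8, stla×8
SsttLlAa×ssTtllaa grid (16·16=256): SsTtLlAa=16 SsTtLlaa=16 SsTtllAa=16 SsTtllaa=16 SsttLlAa=16 SsttLlaa=16 SsttllAa=16 Ssttllaa=16 ssTtLlAa=16 ssTtLlaa=16 ssTtllAa=16 ssTtllaa=16 ssttLlAa=16 ssttLlaa=16 ssttllAa=16 ssttllaa=16
ss tt ll aa hits 16/256; gcd=16; 16÷16/256÷16 = 1/16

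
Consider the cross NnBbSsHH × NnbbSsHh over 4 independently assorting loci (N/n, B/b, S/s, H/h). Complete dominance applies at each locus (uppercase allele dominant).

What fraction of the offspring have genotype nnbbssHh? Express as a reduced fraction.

NnBbSsHH gametes: NBSH×2, NBsH×2, NbSH×2, NbsH×2, nBSH×2, nBsH×2, nbSH×2, nbsH×2
NnbbSsHh gametes: NbSH×2, NbSh×2, NbsH×2, Nbsh×2, nbSH×2, nbSh×2, nbsH×2, nbsh×2
NnBbSsHH×NnbbSsHh grid (16·16=256): NNBbSSHH=4 NNBbSSHh=4 NNBbSsHH=8 NNBbSsHh=8 NNBbssHH=4 NNBbssHh=4 NNbbSSHH=4 NNbbSSHh=4 NNbbSsHH=8 NNbbSsHh=8 NNbbssHH=4 NNbbssHh=4 NnBbSSHH=8 NnBbSSHh=8 NnBbSsHH=16 NnBbSsHh=16 NnBbssHH=8 NnBbssHh=8 NnbbSSHH=8 NnbbSSHh=8 NnbbSsHH=16 NnbbSsHh=16 NnbbssHH=8 NnbbssHh=8 nnBbSSHH=4 nnBbSSHh=4 nnBbSsHH=8 nnBbSsHh=8 nnBbssHH=4 nnBbssHh=4 nnbbSSHH=4 nnbbSSHh=4 nnbbSsHH=8 nnbbSsHh=8 nnbbssHH=4 nnbbssHh=4
nnbbssHh hits 4/256; gcd=4; 4÷4/256÷4 = 1/64

P(nnbbssHh) = 1/64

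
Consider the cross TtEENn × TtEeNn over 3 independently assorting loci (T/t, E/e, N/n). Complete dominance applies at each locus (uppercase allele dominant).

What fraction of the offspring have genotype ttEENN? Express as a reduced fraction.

P(ttEENN) = 1/32

TtEENn gametes: TEN×2, TEn×2, tEN×2, tEn×2
TtEeNn gametes: TEN×1, TEn×1, TeN×1, Ten×1, tEN×1, tEn×1, teN×1, ten×1
TtEENn×TtEeNn grid (8·8=64): TTEENN=2 TTEENn=4 TTEEnn=2 TTEeNN=2 TTEeNn=4 TTEenn=2 TtEENN=4 TtEENn=8 TtEEnn=4 TtEeNN=4 TtEeNn=8 TtEenn=4 ttEENN=2 ttEENn=4 ttEEnn=2 ttEeNN=2 ttEeNn=4 ttEenn=2
ttEENN hits 2/64; gcd=2; 2÷2/64÷2 = 1/32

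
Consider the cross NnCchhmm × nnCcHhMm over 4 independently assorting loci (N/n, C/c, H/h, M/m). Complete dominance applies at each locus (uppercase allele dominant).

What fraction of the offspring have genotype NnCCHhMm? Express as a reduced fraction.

P(NnCCHhMm) = 1/32

NnCchhmm gametes: NChm×4, Nchm×4, nChm×4, nchm×4
nnCcHhMm gametes: nCHM×2, nCHm×2, nChM×2, nChm×2, ncHM×2, ncHm×2, nchM×2, nchm×2
NnCchhmm×nnCcHhMm grid (16·16=256): NnCCHhMm=8 NnCCHhmm=8 NnCChhMm=8 NnCChhmm=8 NnCcHhMm=16 NnCcHhmm=16 NnCchhMm=16 NnCchhmm=16 NnccHhMm=8 NnccHhmm=8 NncchhMm=8 Nncchhmm=8 nnCCHhMm=8 nnCCHhmm=8 nnCChhMm=8 nnCChhmm=8 nnCcHhMm=16 nnCcHhmm=16 nnCchhMm=16 nnCchhmm=16 nnccHhMm=8 nnccHhmm=8 nncchhMm=8 nncchhmm=8
NnCCHhMm hits 8/256; gcd=8; 8÷8/256÷8 = 1/32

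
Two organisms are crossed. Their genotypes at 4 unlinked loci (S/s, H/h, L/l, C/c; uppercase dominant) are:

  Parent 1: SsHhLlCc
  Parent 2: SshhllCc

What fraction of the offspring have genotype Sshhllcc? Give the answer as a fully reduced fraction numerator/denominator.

SsHhLlCc gametes: SHLC×1, SHLc×1, SHlC×1, SHlc×1, ShLC×1, ShLc×1, ShlC×1, Shlc×1, sHLC×1, sHLc×1, sHlC×1, sHlc×1, shLC×1, shLc×1, shlC×1, shlc×1
SshhllCc gametes: ShlC×4, Shlc×4, shlC×4, shlc×4
SsHhLlCc×SshhllCc grid (16·16=256): SSHhLlCC=4 SSHhLlCc=8 SSHhLlcc=4 SSHhllCC=4 SSHhllCc=8 SSHhllcc=4 SShhLlCC=4 SShhLlCc=8 SShhLlcc=4 SShhllCC=4 SShhllCc=8 SShhllcc=4 SsHhLlCC=8 SsHhLlCc=16 SsHhLlcc=8 SsHhllCC=8 SsHhllCc=16 SsHhllcc=8 SshhLlCC=8 SshhLlCc=16 SshhLlcc=8 SshhllCC=8 SshhllCc=16 Sshhllcc=8 ssHhLlCC=4 ssHhLlCc=8 ssHhLlcc=4 ssHhllCC=4 ssHhllCc=8 ssHhllcc=4 sshhLlCC=4 sshhLlCc=8 sshhLlcc=4 sshhllCC=4 sshhllCc=8 sshhllcc=4
Sshhllcc hits 8/256; gcd=8; 8÷8/256÷8 = 1/32

P(Sshhllcc) = 1/32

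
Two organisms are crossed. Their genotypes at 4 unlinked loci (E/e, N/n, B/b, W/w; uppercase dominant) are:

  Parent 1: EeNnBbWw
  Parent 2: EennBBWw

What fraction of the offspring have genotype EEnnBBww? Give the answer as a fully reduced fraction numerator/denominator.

P(EEnnBBww) = 1/64

EeNnBbWw gametes: ENBW×1, ENBw×1, ENbW×1, ENbw×1, EnBW×1, EnBw×1, EnbW×1, Enbw×1, eNBW×1, eNBw×1, eNbW×1, eNbw×1, enBW×1, enBw×1, enbW×1, enbw×1
EennBBWw gametes: EnBW×4, EnBw×4, enBW×4, enBw×4
EeNnBbWw×EennBBWw grid (16·16=256): EENnBBWW=4 EENnBBWw=8 EENnBBww=4 EENnBbWW=4 EENnBbWw=8 EENnBbww=4 EEnnBBWW=4 EEnnBBWw=8 EEnnBBww=4 EEnnBbWW=4 EEnnBbWw=8 EEnnBbww=4 EeNnBBWW=8 EeNnBBWw=16 EeNnBBww=8 EeNnBbWW=8 EeNnBbWw=16 EeNnBbww=8 EennBBWW=8 EennBBWw=16 EennBBww=8 EennBbWW=8 EennBbWw=16 EennBbww=8 eeNnBBWW=4 eeNnBBWw=8 eeNnBBww=4 eeNnBbWW=4 eeNnBbWw=8 eeNnBbww=4 eennBBWW=4 eennBBWw=8 eennBBww=4 eennBbWW=4 eennBbWw=8 eennBbww=4
EEnnBBww hits 4/256; gcd=4; 4÷4/256÷4 = 1/64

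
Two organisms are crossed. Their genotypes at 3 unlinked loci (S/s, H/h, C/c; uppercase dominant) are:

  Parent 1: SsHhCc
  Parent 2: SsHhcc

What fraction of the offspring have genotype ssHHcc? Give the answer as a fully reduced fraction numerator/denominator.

SsHhCc gametes: SHC×1, SHc×1, ShC×1, Shc×1, sHC×1, sHc×1, shC×1, shc×1
SsHhcc gametes: SHc×2, Shc×2, sHc×2, shc×2
SsHhCc×SsHhcc grid (8·8=64): SSHHCc=2 SSHHcc=2 SSHhCc=4 SSHhcc=4 SShhCc=2 SShhcc=2 SsHHCc=4 SsHHcc=4 SsHhCc=8 SsHhcc=8 SshhCc=4 Sshhcc=4 ssHHCc=2 ssHHcc=2 ssHhCc=4 ssHhcc=4 sshhCc=2 sshhcc=2
ssHHcc hits 2/64; gcd=2; 2÷2/64÷2 = 1/32

P(ssHHcc) = 1/32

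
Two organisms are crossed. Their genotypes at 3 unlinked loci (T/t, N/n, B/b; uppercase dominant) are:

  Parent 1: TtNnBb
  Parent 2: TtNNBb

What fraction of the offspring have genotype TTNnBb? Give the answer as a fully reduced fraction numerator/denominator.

TtNnBb gametes: TNB×1, TNb×1, TnB×1, Tnb×1, tNB×1, tNb×1, tnB×1, tnb×1
TtNNBb gametes: TNB×2, TNb×2, tNB×2, tNb×2
TtNnBb×TtNNBb grid (8·8=64): TTNNBB=2 TTNNBb=4 TTNNbb=2 TTNnBB=2 TTNnBb=4 TTNnbb=2 TtNNBB=4 TtNNBb=8 TtNNbb=4 TtNnBB=4 TtNnBb=8 TtNnbb=4 ttNNBB=2 ttNNBb=4 ttNNbb=2 ttNnBB=2 ttNnBb=4 ttNnbb=2
TTNnBb hits 4/64; gcd=4; 4÷4/64÷4 = 1/16

P(TTNnBb) = 1/16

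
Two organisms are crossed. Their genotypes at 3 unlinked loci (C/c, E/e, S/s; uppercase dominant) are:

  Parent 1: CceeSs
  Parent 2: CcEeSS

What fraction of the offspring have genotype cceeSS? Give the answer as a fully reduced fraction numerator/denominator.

CceeSs gametes: CeS×2, Ces×2, ceS×2, ces×2
CcEeSS gametes: CES×2, CeS×2, cES×2, ceS×2
CceeSs×CcEeSS grid (8·8=64): CCEeSS=4 CCEeSs=4 CCeeSS=4 CCeeSs=4 CcEeSS=8 CcEeSs=8 CceeSS=8 CceeSs=8 ccEeSS=4 ccEeSs=4 cceeSS=4 cceeSs=4
cceeSS hits 4/64; gcd=4; 4÷4/64÷4 = 1/16

P(cceeSS) = 1/16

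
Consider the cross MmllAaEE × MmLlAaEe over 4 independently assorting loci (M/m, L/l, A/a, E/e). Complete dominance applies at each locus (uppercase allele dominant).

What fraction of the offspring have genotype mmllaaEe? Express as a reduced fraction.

P(mmllaaEe) = 1/64

MmllAaEE gametes: MlAE×4, MlaE×4, mlAE×4, mlaE×4
MmLlAaEe gametes: MLAE×1, MLAe×1, MLaE×1, MLae×1, MlAE×1, MlAe×1, MlaE×1, Mlae×1, mLAE×1, mLAe×1, mLaE×1, mLae×1, mlAE×1, mlAe×1, mlaE×1, mlae×1
MmllAaEE×MmLlAaEe grid (16·16=256): MMLlAAEE=4 MMLlAAEe=4 MMLlAaEE=8 MMLlAaEe=8 MMLlaaEE=4 MMLlaaEe=4 MMllAAEE=4 MMllAAEe=4 MMllAaEE=8 MMllAaEe=8 MMllaaEE=4 MMllaaEe=4 MmLlAAEE=8 MmLlAAEe=8 MmLlAaEE=16 MmLlAaEe=16 MmLlaaEE=8 MmLlaaEe=8 MmllAAEE=8 MmllAAEe=8 MmllAaEE=16 MmllAaEe=16 MmllaaEE=8 MmllaaEe=8 mmLlAAEE=4 mmLlAAEe=4 mmLlAaEE=8 mmLlAaEe=8 mmLlaaEE=4 mmLlaaEe=4 mmllAAEE=4 mmllAAEe=4 mmllAaEE=8 mmllAaEe=8 mmllaaEE=4 mmllaaEe=4
mmllaaEe hits 4/256; gcd=4; 4÷4/256÷4 = 1/64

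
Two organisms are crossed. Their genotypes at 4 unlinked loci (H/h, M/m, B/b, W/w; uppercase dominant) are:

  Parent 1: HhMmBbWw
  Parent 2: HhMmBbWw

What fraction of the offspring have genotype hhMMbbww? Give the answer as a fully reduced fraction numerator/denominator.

HhMmBbWw gametes: HMBW×1, HMBw×1, HMbW×1, HMbw×1, HmBW×1, HmBw×1, HmbW×1, Hmbw×1, hMBW×1, hMBw×1, hMbW×1, hMbw×1, hmBW×1, hmBw×1, hmbW×1, hmbw×1
HhMmBbWw gametes: HMBW×1, HMBw×1, HMbW×1, HMbw×1, HmBW×1, HmBw×1, HmbW×1, Hmbw×1, hMBW×1, hMBw×1, hMbW×1, hMbw×1, hmBW×1, hmBw×1, hmbW×1, hmbw×1
HhMmBbWw×HhMmBbWw grid (16·16=256): HHMMBBWW=1 HHMMBBWw=2 HHMMBBww=1 HHMMBbWW=2 HHMMBbWw=4 HHMMBbww=2 HHMMbbWW=1 HHMMbbWw=2 HHMMbbww=1 HHMmBBWW=2 HHMmBBWw=4 HHMmBBww=2 HHMmBbWW=4 HHMmBbWw=8 HHMmBbww=4 HHMmbbWW=2 HHMmbbWw=4 HHMmbbww=2 HHmmBBWW=1 HHmmBBWw=2 HHmmBBww=1 HHmmBbWW=2 HHmmBbWw=4 HHmmBbww=2 HHmmbbWW=1 HHmmbbWw=2 HHmmbbww=1 HhMMBBWW=2 HhMMBBWw=4 HhMMBBww=2 HhMMBbWW=4 HhMMBbWw=8 HhMMBbww=4 HhMMbbWW=2 HhMMbbWw=4 HhMMbbww=2 HhMmBBWW=4 HhMmBBWw=8 HhMmBBww=4 HhMmBbWW=8 HhMmBbWw=16 HhMmBbww=8 HhMmbbWW=4 HhMmbbWw=8 HhMmbbww=4 HhmmBBWW=2 HhmmBBWw=4 HhmmBBww=2 HhmmBbWW=4 HhmmBbWw=8 HhmmBbww=4 HhmmbbWW=2 HhmmbbWw=4 Hhmmbbww=2 hhMMBBWW=1 hhMMBBWw=2 hhMMBBww=1 hhMMBbWW=2 hhMMBbWw=4 hhMMBbww=2 hhMMbbWW=1 hhMMbbWw=2 hhMMbbww=1 hhMmBBWW=2 hhMmBBWw=4 hhMmBBww=2 hhMmBbWW=4 hhMmBbWw=8 hhMmBbww=4 hhMmbbWW=2 hhMmbbWw=4 hhMmbbww=2 hhmmBBWW=1 hhmmBBWw=2 hhmmBBww=1 hhmmBbWW=2 hhmmBbWw=4 hhmmBbww=2 hhmmbbWW=1 hhmmbbWw=2 hhmmbbww=1
hhMMbbww hits 1/256; gcd=1; 1÷1/256÷1 = 1/256

P(hhMMbbww) = 1/256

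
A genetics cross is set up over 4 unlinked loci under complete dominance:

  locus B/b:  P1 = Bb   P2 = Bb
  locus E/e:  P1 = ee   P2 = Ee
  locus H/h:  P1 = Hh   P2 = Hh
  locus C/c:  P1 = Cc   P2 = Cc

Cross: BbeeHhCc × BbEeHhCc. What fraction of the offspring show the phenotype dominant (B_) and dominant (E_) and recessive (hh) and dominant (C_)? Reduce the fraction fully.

BbeeHhCc gametes: BeHC×2, BeHc×2, BehC×2, Behc×2, beHC×2, beHc×2, behC×2, behc×2
BbEeHhCc gametes: BEHC×1, BEHc×1, BEhC×1, BEhc×1, BeHC×1, BeHc×1, BehC×1, Behc×1, bEHC×1, bEHc×1, bEhC×1, bEhc×1, beHC×1, beHc×1, behC×1, behc×1
BbeeHhCc×BbEeHhCc grid (16·16=256): BBEeHHCC=2 BBEeHHCc=4 BBEeHHcc=2 BBEeHhCC=4 BBEeHhCc=8 BBEeHhcc=4 BBEehhCC=2 BBEehhCc=4 BBEehhcc=2 BBeeHHCC=2 BBeeHHCc=4 BBeeHHcc=2 BBeeHhCC=4 BBeeHhCc=8 BBeeHhcc=4 BBeehhCC=2 BBeehhCc=4 BBeehhcc=2 BbEeHHCC=4 BbEeHHCc=8 BbEeHHcc=4 BbEeHhCC=8 BbEeHhCc=16 BbEeHhcc=8 BbEehhCC=4 BbEehhCc=8 BbEehhcc=4 BbeeHHCC=4 BbeeHHCc=8 BbeeHHcc=4 BbeeHhCC=8 BbeeHhCc=16 BbeeHhcc=8 BbeehhCC=4 BbeehhCc=8 Bbeehhcc=4 bbEeHHCC=2 bbEeHHCc=4 bbEeHHcc=2 bbEeHhCC=4 bbEeHhCc=8 bbEeHhcc=4 bbEehhCC=2 bbEehhCc=4 bbEehhcc=2 bbeeHHCC=2 bbeeHHCc=4 bbeeHHcc=2 bbeeHhCC=4 bbeeHhCc=8 bbeeHhcc=4 bbeehhCC=2 bbeehhCc=4 bbeehhcc=2
B_ E_ hh C_ hits 18/256; gcd=2; 18÷2/256÷2 = 9/128

P(B_ E_ hh C_) = 9/128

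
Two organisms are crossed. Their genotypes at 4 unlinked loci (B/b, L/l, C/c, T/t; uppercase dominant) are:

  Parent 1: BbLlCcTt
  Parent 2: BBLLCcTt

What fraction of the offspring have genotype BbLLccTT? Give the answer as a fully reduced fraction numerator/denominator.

P(BbLLccTT) = 1/64

BbLlCcTt gametes: BLCT×1, BLCt×1, BLcT×1, BLct×1, BlCT×1, BlCt×1, BlcT×1, Blct×1, bLCT×1, bLCt×1, bLcT×1, bLct×1, blCT×1, blCt×1, blcT×1, blct×1
BBLLCcTt gametes: BLCT×4, BLCt×4, BLcT×4, BLct×4
BbLlCcTt×BBLLCcTt grid (16·16=256): BBLLCCTT=4 BBLLCCTt=8 BBLLCCtt=4 BBLLCcTT=8 BBLLCcTt=16 BBLLCctt=8 BBLLccTT=4 BBLLccTt=8 BBLLcctt=4 BBLlCCTT=4 BBLlCCTt=8 BBLlCCtt=4 BBLlCcTT=8 BBLlCcTt=16 BBLlCctt=8 BBLlccTT=4 BBLlccTt=8 BBLlcctt=4 BbLLCCTT=4 BbLLCCTt=8 BbLLCCtt=4 BbLLCcTT=8 BbLLCcTt=16 BbLLCctt=8 BbLLccTT=4 BbLLccTt=8 BbLLcctt=4 BbLlCCTT=4 BbLlCCTt=8 BbLlCCtt=4 BbLlCcTT=8 BbLlCcTt=16 BbLlCctt=8 BbLlccTT=4 BbLlccTt=8 BbLlcctt=4
BbLLccTT hits 4/256; gcd=4; 4÷4/256÷4 = 1/64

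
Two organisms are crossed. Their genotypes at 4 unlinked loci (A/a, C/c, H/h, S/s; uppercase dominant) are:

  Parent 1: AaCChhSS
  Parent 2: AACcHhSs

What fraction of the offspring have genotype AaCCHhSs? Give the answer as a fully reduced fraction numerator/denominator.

P(AaCCHhSs) = 1/16

AaCChhSS gametes: AChS×8, aChS×8
AACcHhSs gametes: ACHS×2, ACHs×2, AChS×2, AChs×2, AcHS×2, AcHs×2, AchS×2, Achs×2
AaCChhSS×AACcHhSs grid (16·16=256): AACCHhSS=16 AACCHhSs=16 AACChhSS=16 AACChhSs=16 AACcHhSS=16 AACcHhSs=16 AACchhSS=16 AACchhSs=16 AaCCHhSS=16 AaCCHhSs=16 AaCChhSS=16 AaCChhSs=16 AaCcHhSS=16 AaCcHhSs=16 AaCchhSS=16 AaCchhSs=16
AaCCHhSs hits 16/256; gcd=16; 16÷16/256÷16 = 1/16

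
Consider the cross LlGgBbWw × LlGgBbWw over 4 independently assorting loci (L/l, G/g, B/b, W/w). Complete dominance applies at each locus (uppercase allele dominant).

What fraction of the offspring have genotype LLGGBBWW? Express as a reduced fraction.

LlGgBbWw gametes: LGBW×1, LGBw×1, LGbW×1, LGbw×1, LgBW×1, LgBw×1, LgbW×1, Lgbw×1, lGBW×1, lGBw×1, lGbW×1, lGbw×1, lgBW×1, lgBw×1, lgbW×1, lgbw×1
LlGgBbWw gametes: LGBW×1, LGBw×1, LGbW×1, LGbw×1, LgBW×1, LgBw×1, LgbW×1, Lgbw×1, lGBW×1, lGBw×1, lGbW×1, lGbw×1, lgBW×1, lgBw×1, lgbW×1, lgbw×1
LlGgBbWw×LlGgBbWw grid (16·16=256): LLGGBBWW=1 LLGGBBWw=2 LLGGBBww=1 LLGGBbWW=2 LLGGBbWw=4 LLGGBbww=2 LLGGbbWW=1 LLGGbbWw=2 LLGGbbww=1 LLGgBBWW=2 LLGgBBWw=4 LLGgBBww=2 LLGgBbWW=4 LLGgBbWw=8 LLGgBbww=4 LLGgbbWW=2 LLGgbbWw=4 LLGgbbww=2 LLggBBWW=1 LLggBBWw=2 LLggBBww=1 LLggBbWW=2 LLggBbWw=4 LLggBbww=2 LLggbbWW=1 LLggbbWw=2 LLggbbww=1 LlGGBBWW=2 LlGGBBWw=4 LlGGBBww=2 LlGGBbWW=4 LlGGBbWw=8 LlGGBbww=4 LlGGbbWW=2 LlGGbbWw=4 LlGGbbww=2 LlGgBBWW=4 LlGgBBWw=8 LlGgBBww=4 LlGgBbWW=8 LlGgBbWw=16 LlGgBbww=8 LlGgbbWW=4 LlGgbbWw=8 LlGgbbww=4 LlggBBWW=2 LlggBBWw=4 LlggBBww=2 LlggBbWW=4 LlggBbWw=8 LlggBbww=4 LlggbbWW=2 LlggbbWw=4 Llggbbww=2 llGGBBWW=1 llGGBBWw=2 llGGBBww=1 llGGBbWW=2 llGGBbWw=4 llGGBbww=2 llGGbbWW=1 llGGbbWw=2 llGGbbww=1 llGgBBWW=2 llGgBBWw=4 llGgBBww=2 llGgBbWW=4 llGgBbWw=8 llGgBbww=4 llGgbbWW=2 llGgbbWw=4 llGgbbww=2 llggBBWW=1 llggBBWw=2 llggBBww=1 llggBbWW=2 llggBbWw=4 llggBbww=2 llggbbWW=1 llggbbWw=2 llggbbww=1
LLGGBBWW hits 1/256; gcd=1; 1÷1/256÷1 = 1/256

P(LLGGBBWW) = 1/256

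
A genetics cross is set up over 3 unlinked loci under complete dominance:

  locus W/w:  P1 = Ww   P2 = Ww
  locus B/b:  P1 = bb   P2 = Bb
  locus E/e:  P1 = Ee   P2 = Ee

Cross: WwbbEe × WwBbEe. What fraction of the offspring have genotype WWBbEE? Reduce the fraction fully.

P(WWBbEE) = 1/32

WwbbEe gametes: WbE×2, Wbe×2, wbE×2, wbe×2
WwBbEe gametes: WBE×1, WBe×1, WbE×1, Wbe×1, wBE×1, wBe×1, wbE×1, wbe×1
WwbbEe×WwBbEe grid (8·8=64): WWBbEE=2 WWBbEe=4 WWBbee=2 WWbbEE=2 WWbbEe=4 WWbbee=2 WwBbEE=4 WwBbEe=8 WwBbee=4 WwbbEE=4 WwbbEe=8 Wwbbee=4 wwBbEE=2 wwBbEe=4 wwBbee=2 wwbbEE=2 wwbbEe=4 wwbbee=2
WWBbEE hits 2/64; gcd=2; 2÷2/64÷2 = 1/32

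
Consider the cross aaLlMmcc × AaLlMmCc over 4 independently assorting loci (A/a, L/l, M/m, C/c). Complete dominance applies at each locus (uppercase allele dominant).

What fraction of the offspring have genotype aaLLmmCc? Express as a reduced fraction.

aaLlMmcc gametes: aLMc×4, aLmc×4, alMc×4, almc×4
AaLlMmCc gametes: ALMC×1, ALMc×1, ALmC×1, ALmc×1, AlMC×1, AlMc×1, AlmC×1, Almc×1, aLMC×1, aLMc×1, aLmC×1, aLmc×1, alMC×1, alMc×1, almC×1, almc×1
aaLlMmcc×AaLlMmCc grid (16·16=256): AaLLMMCc=4 AaLLMMcc=4 AaLLMmCc=8 AaLLMmcc=8 AaLLmmCc=4 AaLLmmcc=4 AaLlMMCc=8 AaLlMMcc=8 AaLlMmCc=16 AaLlMmcc=16 AaLlmmCc=8 AaLlmmcc=8 AallMMCc=4 AallMMcc=4 AallMmCc=8 AallMmcc=8 AallmmCc=4 Aallmmcc=4 aaLLMMCc=4 aaLLMMcc=4 aaLLMmCc=8 aaLLMmcc=8 aaLLmmCc=4 aaLLmmcc=4 aaLlMMCc=8 aaLlMMcc=8 aaLlMmCc=16 aaLlMmcc=16 aaLlmmCc=8 aaLlmmcc=8 aallMMCc=4 aallMMcc=4 aallMmCc=8 aallMmcc=8 aallmmCc=4 aallmmcc=4
aaLLmmCc hits 4/256; gcd=4; 4÷4/256÷4 = 1/64

P(aaLLmmCc) = 1/64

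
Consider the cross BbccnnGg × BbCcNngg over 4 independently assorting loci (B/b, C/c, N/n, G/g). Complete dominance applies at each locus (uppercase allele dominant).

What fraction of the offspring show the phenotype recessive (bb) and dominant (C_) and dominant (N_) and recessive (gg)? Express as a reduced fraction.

P(bb C_ N_ gg) = 1/32

BbccnnGg gametes: BcnG×4, Bcng×4, bcnG×4, bcng×4
BbCcNngg gametes: BCNg×2, BCng×2, BcNg×2, Bcng×2, bCNg×2, bCng×2, bcNg×2, bcng×2
BbccnnGg×BbCcNngg grid (16·16=256): BBCcNnGg=8 BBCcNngg=8 BBCcnnGg=8 BBCcnngg=8 BBccNnGg=8 BBccNngg=8 BBccnnGg=8 BBccnngg=8 BbCcNnGg=16 BbCcNngg=16 BbCcnnGg=16 BbCcnngg=16 BbccNnGg=16 BbccNngg=16 BbccnnGg=16 Bbccnngg=16 bbCcNnGg=8 bbCcNngg=8 bbCcnnGg=8 bbCcnngg=8 bbccNnGg=8 bbccNngg=8 bbccnnGg=8 bbccnngg=8
bb C_ N_ gg hits 8/256; gcd=8; 8÷8/256÷8 = 1/32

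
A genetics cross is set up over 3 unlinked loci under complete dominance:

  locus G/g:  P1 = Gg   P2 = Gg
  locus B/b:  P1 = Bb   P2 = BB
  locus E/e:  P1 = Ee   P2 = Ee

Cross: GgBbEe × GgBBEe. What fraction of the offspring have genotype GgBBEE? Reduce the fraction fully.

P(GgBBEE) = 1/16

GgBbEe gametes: GBE×1, GBe×1, GbE×1, Gbe×1, gBE×1, gBe×1, gbE×1, gbe×1
GgBBEe gametes: GBE×2, GBe×2, gBE×2, gBe×2
GgBbEe×GgBBEe grid (8·8=64): GGBBEE=2 GGBBEe=4 GGBBee=2 GGBbEE=2 GGBbEe=4 GGBbee=2 GgBBEE=4 GgBBEe=8 GgBBee=4 GgBbEE=4 GgBbEe=8 GgBbee=4 ggBBEE=2 ggBBEe=4 ggBBee=2 ggBbEE=2 ggBbEe=4 ggBbee=2
GgBBEE hits 4/64; gcd=4; 4÷4/64÷4 = 1/16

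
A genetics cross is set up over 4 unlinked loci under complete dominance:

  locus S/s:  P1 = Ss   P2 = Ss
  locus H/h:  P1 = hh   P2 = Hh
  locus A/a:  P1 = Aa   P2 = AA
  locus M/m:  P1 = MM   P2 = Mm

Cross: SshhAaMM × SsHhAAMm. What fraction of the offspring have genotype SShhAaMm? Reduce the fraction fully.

P(SShhAaMm) = 1/32

SshhAaMM gametes: ShAM×4, ShaM×4, shAM×4, shaM×4
SsHhAAMm gametes: SHAM×2, SHAm×2, ShAM×2, ShAm×2, sHAM×2, sHAm×2, shAM×2, shAm×2
SshhAaMM×SsHhAAMm grid (16·16=256): SSHhAAMM=8 SSHhAAMm=8 SSHhAaMM=8 SSHhAaMm=8 SShhAAMM=8 SShhAAMm=8 SShhAaMM=8 SShhAaMm=8 SsHhAAMM=16 SsHhAAMm=16 SsHhAaMM=16 SsHhAaMm=16 SshhAAMM=16 SshhAAMm=16 SshhAaMM=16 SshhAaMm=16 ssHhAAMM=8 ssHhAAMm=8 ssHhAaMM=8 ssHhAaMm=8 sshhAAMM=8 sshhAAMm=8 sshhAaMM=8 sshhAaMm=8
SShhAaMm hits 8/256; gcd=8; 8÷8/256÷8 = 1/32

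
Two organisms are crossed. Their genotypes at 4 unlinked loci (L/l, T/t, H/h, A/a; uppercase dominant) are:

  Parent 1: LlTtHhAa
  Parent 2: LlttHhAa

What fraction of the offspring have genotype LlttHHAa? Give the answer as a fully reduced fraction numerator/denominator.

P(LlttHHAa) = 1/32

LlTtHhAa gametes: LTHA×1, LTHa×1, LThA×1, LTha×1, LtHA×1, LtHa×1, LthA×1, Ltha×1, lTHA×1, lTHa×1, lThA×1, lTha×1, ltHA×1, ltHa×1, lthA×1, ltha×1
LlttHhAa gametes: LtHA×2, LtHa×2, LthA×2, Ltha×2, ltHA×2, ltHa×2, lthA×2, ltha×2
LlTtHhAa×LlttHhAa grid (16·16=256): LLTtHHAA=2 LLTtHHAa=4 LLTtHHaa=2 LLTtHhAA=4 LLTtHhAa=8 LLTtHhaa=4 LLTthhAA=2 LLTthhAa=4 LLTthhaa=2 LLttHHAA=2 LLttHHAa=4 LLttHHaa=2 LLttHhAA=4 LLttHhAa=8 LLttHhaa=4 LLtthhAA=2 LLtthhAa=4 LLtthhaa=2 LlTtHHAA=4 LlTtHHAa=8 LlTtHHaa=4 LlTtHhAA=8 LlTtHhAa=16 LlTtHhaa=8 LlTthhAA=4 LlTthhAa=8 LlTthhaa=4 LlttHHAA=4 LlttHHAa=8 LlttHHaa=4 LlttHhAA=8 LlttHhAa=16 LlttHhaa=8 LltthhAA=4 LltthhAa=8 Lltthhaa=4 llTtHHAA=2 llTtHHAa=4 llTtHHaa=2 llTtHhAA=4 llTtHhAa=8 llTtHhaa=4 llTthhAA=2 llTthhAa=4 llTthhaa=2 llttHHAA=2 llttHHAa=4 llttHHaa=2 llttHhAA=4 llttHhAa=8 llttHhaa=4 lltthhAA=2 lltthhAa=4 lltthhaa=2
LlttHHAa hits 8/256; gcd=8; 8÷8/256÷8 = 1/32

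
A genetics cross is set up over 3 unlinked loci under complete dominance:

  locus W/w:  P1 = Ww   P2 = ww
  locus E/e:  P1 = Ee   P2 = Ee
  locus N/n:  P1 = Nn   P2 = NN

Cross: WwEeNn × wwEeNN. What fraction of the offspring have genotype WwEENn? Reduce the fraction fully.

WwEeNn gametes: WEN×1, WEn×1, WeN×1, Wen×1, wEN×1, wEn×1, weN×1, wen×1
wwEeNN gametes: wEN×4, weN×4
WwEeNn×wwEeNN grid (8·8=64): WwEENN=4 WwEENn=4 WwEeNN=8 WwEeNn=8 WweeNN=4 WweeNn=4 wwEENN=4 wwEENn=4 wwEeNN=8 wwEeNn=8 wweeNN=4 wweeNn=4
WwEENn hits 4/64; gcd=4; 4÷4/64÷4 = 1/16

P(WwEENn) = 1/16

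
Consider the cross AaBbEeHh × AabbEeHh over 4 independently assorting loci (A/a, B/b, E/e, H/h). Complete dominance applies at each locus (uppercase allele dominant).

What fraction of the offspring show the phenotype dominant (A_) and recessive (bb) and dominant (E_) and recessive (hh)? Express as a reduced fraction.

AaBbEeHh gametes: ABEH×1, ABEh×1, ABeH×1, ABeh×1, AbEH×1, AbEh×1, AbeH×1, Abeh×1, aBEH×1, aBEh×1, aBeH×1, aBeh×1, abEH×1, abEh×1, abeH×1, abeh×1
AabbEeHh gametes: AbEH×2, AbEh×2, AbeH×2, Abeh×2, abEH×2, abEh×2, abeH×2, abeh×2
AaBbEeHh×AabbEeHh grid (16·16=256): AABbEEHH=2 AABbEEHh=4 AABbEEhh=2 AABbEeHH=4 AABbEeHh=8 AABbEehh=4 AABbeeHH=2 AABbeeHh=4 AABbeehh=2 AAbbEEHH=2 AAbbEEHh=4 AAbbEEhh=2 AAbbEeHH=4 AAbbEeHh=8 AAbbEehh=4 AAbbeeHH=2 AAbbeeHh=4 AAbbeehh=2 AaBbEEHH=4 AaBbEEHh=8 AaBbEEhh=4 AaBbEeHH=8 AaBbEeHh=16 AaBbEehh=8 AaBbeeHH=4 AaBbeeHh=8 AaBbeehh=4 AabbEEHH=4 AabbEEHh=8 AabbEEhh=4 AabbEeHH=8 AabbEeHh=16 AabbEehh=8 AabbeeHH=4 AabbeeHh=8 Aabbeehh=4 aaBbEEHH=2 aaBbEEHh=4 aaBbEEhh=2 aaBbEeHH=4 aaBbEeHh=8 aaBbEehh=4 aaBbeeHH=2 aaBbeeHh=4 aaBbeehh=2 aabbEEHH=2 aabbEEHh=4 aabbEEhh=2 aabbEeHH=4 aabbEeHh=8 aabbEehh=4 aabbeeHH=2 aabbeeHh=4 aabbeehh=2
A_ bb E_ hh hits 18/256; gcd=2; 18÷2/256÷2 = 9/128

P(A_ bb E_ hh) = 9/128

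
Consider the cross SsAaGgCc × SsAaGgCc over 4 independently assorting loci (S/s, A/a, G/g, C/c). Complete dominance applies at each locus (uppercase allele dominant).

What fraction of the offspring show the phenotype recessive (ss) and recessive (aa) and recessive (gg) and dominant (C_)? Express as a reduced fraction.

SsAaGgCc gametes: SAGC×1, SAGc×1, SAgC×1, SAgc×1, SaGC×1, SaGc×1, SagC×1, Sagc×1, sAGC×1, sAGc×1, sAgC×1, sAgc×1, saGC×1, saGc×1, sagC×1, sagc×1
SsAaGgCc gametes: SAGC×1, SAGc×1, SAgC×1, SAgc×1, SaGC×1, SaGc×1, SagC×1, Sagc×1, sAGC×1, sAGc×1, sAgC×1, sAgc×1, saGC×1, saGc×1, sagC×1, sagc×1
SsAaGgCc×SsAaGgCc grid (16·16=256): SSAAGGCC=1 SSAAGGCc=2 SSAAGGcc=1 SSAAGgCC=2 SSAAGgCc=4 SSAAGgcc=2 SSAAggCC=1 SSAAggCc=2 SSAAggcc=1 SSAaGGCC=2 SSAaGGCc=4 SSAaGGcc=2 SSAaGgCC=4 SSAaGgCc=8 SSAaGgcc=4 SSAaggCC=2 SSAaggCc=4 SSAaggcc=2 SSaaGGCC=1 SSaaGGCc=2 SSaaGGcc=1 SSaaGgCC=2 SSaaGgCc=4 SSaaGgcc=2 SSaaggCC=1 SSaaggCc=2 SSaaggcc=1 SsAAGGCC=2 SsAAGGCc=4 SsAAGGcc=2 SsAAGgCC=4 SsAAGgCc=8 SsAAGgcc=4 SsAAggCC=2 SsAAggCc=4 SsAAggcc=2 SsAaGGCC=4 SsAaGGCc=8 SsAaGGcc=4 SsAaGgCC=8 SsAaGgCc=16 SsAaGgcc=8 SsAaggCC=4 SsAaggCc=8 SsAaggcc=4 SsaaGGCC=2 SsaaGGCc=4 SsaaGGcc=2 SsaaGgCC=4 SsaaGgCc=8 SsaaGgcc=4 SsaaggCC=2 SsaaggCc=4 Ssaaggcc=2 ssAAGGCC=1 ssAAGGCc=2 ssAAGGcc=1 ssAAGgCC=2 ssAAGgCc=4 ssAAGgcc=2 ssAAggCC=1 ssAAggCc=2 ssAAggcc=1 ssAaGGCC=2 ssAaGGCc=4 ssAaGGcc=2 ssAaGgCC=4 ssAaGgCc=8 ssAaGgcc=4 ssAaggCC=2 ssAaggCc=4 ssAaggcc=2 ssaaGGCC=1 ssaaGGCc=2 ssaaGGcc=1 ssaaGgCC=2 ssaaGgCc=4 ssaaGgcc=2 ssaaggCC=1 ssaaggCc=2 ssaaggcc=1
ss aa gg C_ hits 3/256; gcd=1; 3÷1/256÷1 = 3/256

P(ss aa gg C_) = 3/256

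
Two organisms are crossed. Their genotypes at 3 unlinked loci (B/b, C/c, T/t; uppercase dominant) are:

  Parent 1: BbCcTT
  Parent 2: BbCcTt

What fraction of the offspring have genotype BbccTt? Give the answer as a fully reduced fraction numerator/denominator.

BbCcTT gametes: BCT×2, BcT×2, bCT×2, bcT×2
BbCcTt gametes: BCT×1, BCt×1, BcT×1, Bct×1, bCT×1, bCt×1, bcT×1, bct×1
BbCcTT×BbCcTt grid (8·8=64): BBCCTT=2 BBCCTt=2 BBCcTT=4 BBCcTt=4 BBccTT=2 BBccTt=2 BbCCTT=4 BbCCTt=4 BbCcTT=8 BbCcTt=8 BbccTT=4 BbccTt=4 bbCCTT=2 bbCCTt=2 bbCcTT=4 bbCcTt=4 bbccTT=2 bbccTt=2
BbccTt hits 4/64; gcd=4; 4÷4/64÷4 = 1/16

P(BbccTt) = 1/16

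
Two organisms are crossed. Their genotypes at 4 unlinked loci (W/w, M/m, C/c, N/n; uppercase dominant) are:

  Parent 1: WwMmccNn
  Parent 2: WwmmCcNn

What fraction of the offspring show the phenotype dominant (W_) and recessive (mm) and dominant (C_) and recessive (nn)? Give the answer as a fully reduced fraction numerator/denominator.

P(W_ mm C_ nn) = 3/64

WwMmccNn gametes: WMcN×2, WMcn×2, WmcN×2, Wmcn×2, wMcN×2, wMcn×2, wmcN×2, wmcn×2
WwmmCcNn gametes: WmCN×2, WmCn×2, WmcN×2, Wmcn×2, wmCN×2, wmCn×2, wmcN×2, wmcn×2
WwMmccNn×WwmmCcNn grid (16·16=256): WWMmCcNN=4 WWMmCcNn=8 WWMmCcnn=4 WWMmccNN=4 WWMmccNn=8 WWMmccnn=4 WWmmCcNN=4 WWmmCcNn=8 WWmmCcnn=4 WWmmccNN=4 WWmmccNn=8 WWmmccnn=4 WwMmCcNN=8 WwMmCcNn=16 WwMmCcnn=8 WwMmccNN=8 WwMmccNn=16 WwMmccnn=8 WwmmCcNN=8 WwmmCcNn=16 WwmmCcnn=8 WwmmccNN=8 WwmmccNn=16 Wwmmccnn=8 wwMmCcNN=4 wwMmCcNn=8 wwMmCcnn=4 wwMmccNN=4 wwMmccNn=8 wwMmccnn=4 wwmmCcNN=4 wwmmCcNn=8 wwmmCcnn=4 wwmmccNN=4 wwmmccNn=8 wwmmccnn=4
W_ mm C_ nn hits 12/256; gcd=4; 12÷4/256÷4 = 3/64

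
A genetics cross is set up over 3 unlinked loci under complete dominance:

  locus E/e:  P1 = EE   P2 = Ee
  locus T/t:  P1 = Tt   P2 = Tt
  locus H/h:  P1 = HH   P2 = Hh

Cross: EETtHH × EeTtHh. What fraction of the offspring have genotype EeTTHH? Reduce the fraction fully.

P(EeTTHH) = 1/16

EETtHH gametes: ETH×4, EtH×4
EeTtHh gametes: ETH×1, ETh×1, EtH×1, Eth×1, eTH×1, eTh×1, etH×1, eth×1
EETtHH×EeTtHh grid (8·8=64): EETTHH=4 EETTHh=4 EETtHH=8 EETtHh=8 EEttHH=4 EEttHh=4 EeTTHH=4 EeTTHh=4 EeTtHH=8 EeTtHh=8 EettHH=4 EettHh=4
EeTTHH hits 4/64; gcd=4; 4÷4/64÷4 = 1/16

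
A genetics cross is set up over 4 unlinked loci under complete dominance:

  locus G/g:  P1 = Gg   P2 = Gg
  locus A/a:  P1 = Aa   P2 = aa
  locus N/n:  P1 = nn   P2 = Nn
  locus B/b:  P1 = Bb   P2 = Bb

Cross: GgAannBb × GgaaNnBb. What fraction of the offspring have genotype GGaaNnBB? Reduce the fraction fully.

GgAannBb gametes: GAnB×2, GAnb×2, GanB×2, Ganb×2, gAnB×2, gAnb×2, ganB×2, ganb×2
GgaaNnBb gametes: GaNB×2, GaNb×2, GanB×2, Ganb×2, gaNB×2, gaNb×2, ganB×2, ganb×2
GgAannBb×GgaaNnBb grid (16·16=256): GGAaNnBB=4 GGAaNnBb=8 GGAaNnbb=4 GGAannBB=4 GGAannBb=8 GGAannbb=4 GGaaNnBB=4 GGaaNnBb=8 GGaaNnbb=4 GGaannBB=4 GGaannBb=8 GGaannbb=4 GgAaNnBB=8 GgAaNnBb=16 GgAaNnbb=8 GgAannBB=8 GgAannBb=16 GgAannbb=8 GgaaNnBB=8 GgaaNnBb=16 GgaaNnbb=8 GgaannBB=8 GgaannBb=16 Ggaannbb=8 ggAaNnBB=4 ggAaNnBb=8 ggAaNnbb=4 ggAannBB=4 ggAannBb=8 ggAannbb=4 ggaaNnBB=4 ggaaNnBb=8 ggaaNnbb=4 ggaannBB=4 ggaannBb=8 ggaannbb=4
GGaaNnBB hits 4/256; gcd=4; 4÷4/256÷4 = 1/64

P(GGaaNnBB) = 1/64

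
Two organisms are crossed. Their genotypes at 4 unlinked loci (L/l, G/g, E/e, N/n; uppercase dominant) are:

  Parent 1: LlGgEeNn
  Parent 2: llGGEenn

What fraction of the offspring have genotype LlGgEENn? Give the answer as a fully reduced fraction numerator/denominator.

P(LlGgEENn) = 1/32

LlGgEeNn gametes: LGEN×1, LGEn×1, LGeN×1, LGen×1, LgEN×1, LgEn×1, LgeN×1, Lgen×1, lGEN×1, lGEn×1, lGeN×1, lGen×1, lgEN×1, lgEn×1, lgeN×1, lgen×1
llGGEenn gametes: lGEn×8, lGen×8
LlGgEeNn×llGGEenn grid (16·16=256): LlGGEENn=8 LlGGEEnn=8 LlGGEeNn=16 LlGGEenn=16 LlGGeeNn=8 LlGGeenn=8 LlGgEENn=8 LlGgEEnn=8 LlGgEeNn=16 LlGgEenn=16 LlGgeeNn=8 LlGgeenn=8 llGGEENn=8 llGGEEnn=8 llGGEeNn=16 llGGEenn=16 llGGeeNn=8 llGGeenn=8 llGgEENn=8 llGgEEnn=8 llGgEeNn=16 llGgEenn=16 llGgeeNn=8 llGgeenn=8
LlGgEENn hits 8/256; gcd=8; 8÷8/256÷8 = 1/32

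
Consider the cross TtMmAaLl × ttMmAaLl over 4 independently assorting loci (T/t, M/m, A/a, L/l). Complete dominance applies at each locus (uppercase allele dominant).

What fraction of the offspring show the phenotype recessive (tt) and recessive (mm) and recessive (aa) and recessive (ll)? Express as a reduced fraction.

TtMmAaLl gametes: TMAL×1, TMAl×1, TMaL×1, TMal×1, TmAL×1, TmAl×1, TmaL×1, Tmal×1, tMAL×1, tMAl×1, tMaL×1, tMal×1, tmAL×1, tmAl×1, tmaL×1, tmal×1
ttMmAaLl gametes: tMAL×2, tMAl×2, tMaL×2, tMal×2, tmAL×2, tmAl×2, tmaL×2, tmal×2
TtMmAaLl×ttMmAaLl grid (16·16=256): TtMMAALL=2 TtMMAALl=4 TtMMAAll=2 TtMMAaLL=4 TtMMAaLl=8 TtMMAall=4 TtMMaaLL=2 TtMMaaLl=4 TtMMaall=2 TtMmAALL=4 TtMmAALl=8 TtMmAAll=4 TtMmAaLL=8 TtMmAaLl=16 TtMmAall=8 TtMmaaLL=4 TtMmaaLl=8 TtMmaall=4 TtmmAALL=2 TtmmAALl=4 TtmmAAll=2 TtmmAaLL=4 TtmmAaLl=8 TtmmAall=4 TtmmaaLL=2 TtmmaaLl=4 Ttmmaall=2 ttMMAALL=2 ttMMAALl=4 ttMMAAll=2 ttMMAaLL=4 ttMMAaLl=8 ttMMAall=4 ttMMaaLL=2 ttMMaaLl=4 ttMMaall=2 ttMmAALL=4 ttMmAALl=8 ttMmAAll=4 ttMmAaLL=8 ttMmAaLl=16 ttMmAall=8 ttMmaaLL=4 ttMmaaLl=8 ttMmaall=4 ttmmAALL=2 ttmmAALl=4 ttmmAAll=2 ttmmAaLL=4 ttmmAaLl=8 ttmmAall=4 ttmmaaLL=2 ttmmaaLl=4 ttmmaall=2
tt mm aa ll hits 2/256; gcd=2; 2÷2/256÷2 = 1/128

P(tt mm aa ll) = 1/128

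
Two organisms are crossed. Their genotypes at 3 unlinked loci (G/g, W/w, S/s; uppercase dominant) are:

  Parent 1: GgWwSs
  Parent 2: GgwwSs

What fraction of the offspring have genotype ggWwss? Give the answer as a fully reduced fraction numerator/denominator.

GgWwSs gametes: GWS×1, GWs×1, GwS×1, Gws×1, gWS×1, gWs×1, gwS×1, gws×1
GgwwSs gametes: GwS×2, Gws×2, gwS×2, gws×2
GgWwSs×GgwwSs grid (8·8=64): GGWwSS=2 GGWwSs=4 GGWwss=2 GGwwSS=2 GGwwSs=4 GGwwss=2 GgWwSS=4 GgWwSs=8 GgWwss=4 GgwwSS=4 GgwwSs=8 Ggwwss=4 ggWwSS=2 ggWwSs=4 ggWwss=2 ggwwSS=2 ggwwSs=4 ggwwss=2
ggWwss hits 2/64; gcd=2; 2÷2/64÷2 = 1/32

P(ggWwss) = 1/32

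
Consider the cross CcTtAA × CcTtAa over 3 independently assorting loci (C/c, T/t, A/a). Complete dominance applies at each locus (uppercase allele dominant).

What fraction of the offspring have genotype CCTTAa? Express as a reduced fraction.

CcTtAA gametes: CTA×2, CtA×2, cTA×2, ctA×2
CcTtAa gametes: CTA×1, CTa×1, CtA×1, Cta×1, cTA×1, cTa×1, ctA×1, cta×1
CcTtAA×CcTtAa grid (8·8=64): CCTTAA=2 CCTTAa=2 CCTtAA=4 CCTtAa=4 CCttAA=2 CCttAa=2 CcTTAA=4 CcTTAa=4 CcTtAA=8 CcTtAa=8 CcttAA=4 CcttAa=4 ccTTAA=2 ccTTAa=2 ccTtAA=4 ccTtAa=4 ccttAA=2 ccttAa=2
CCTTAa hits 2/64; gcd=2; 2÷2/64÷2 = 1/32

P(CCTTAa) = 1/32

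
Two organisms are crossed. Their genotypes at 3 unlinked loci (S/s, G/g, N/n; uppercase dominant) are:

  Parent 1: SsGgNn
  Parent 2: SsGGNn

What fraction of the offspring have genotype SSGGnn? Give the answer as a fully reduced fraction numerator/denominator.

SsGgNn gametes: SGN×1, SGn×1, SgN×1, Sgn×1, sGN×1, sGn×1, sgN×1, sgn×1
SsGGNn gametes: SGN×2, SGn×2, sGN×2, sGn×2
SsGgNn×SsGGNn grid (8·8=64): SSGGNN=2 SSGGNn=4 SSGGnn=2 SSGgNN=2 SSGgNn=4 SSGgnn=2 SsGGNN=4 SsGGNn=8 SsGGnn=4 SsGgNN=4 SsGgNn=8 SsGgnn=4 ssGGNN=2 ssGGNn=4 ssGGnn=2 ssGgNN=2 ssGgNn=4 ssGgnn=2
SSGGnn hits 2/64; gcd=2; 2÷2/64÷2 = 1/32

P(SSGGnn) = 1/32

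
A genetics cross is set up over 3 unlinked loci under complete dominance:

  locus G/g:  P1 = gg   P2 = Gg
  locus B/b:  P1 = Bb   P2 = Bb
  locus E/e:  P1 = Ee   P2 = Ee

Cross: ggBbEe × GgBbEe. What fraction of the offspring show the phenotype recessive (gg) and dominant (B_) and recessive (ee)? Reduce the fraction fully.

ggBbEe gametes: gBE×2, gBe×2, gbE×2, gbe×2
GgBbEe gametes: GBE×1, GBe×1, GbE×1, Gbe×1, gBE×1, gBe×1, gbE×1, gbe×1
ggBbEe×GgBbEe grid (8·8=64): GgBBEE=2 GgBBEe=4 GgBBee=2 GgBbEE=4 GgBbEe=8 GgBbee=4 GgbbEE=2 GgbbEe=4 Ggbbee=2 ggBBEE=2 ggBBEe=4 ggBBee=2 ggBbEE=4 ggBbEe=8 ggBbee=4 ggbbEE=2 ggbbEe=4 ggbbee=2
gg B_ ee hits 6/64; gcd=2; 6÷2/64÷2 = 3/32

P(gg B_ ee) = 3/32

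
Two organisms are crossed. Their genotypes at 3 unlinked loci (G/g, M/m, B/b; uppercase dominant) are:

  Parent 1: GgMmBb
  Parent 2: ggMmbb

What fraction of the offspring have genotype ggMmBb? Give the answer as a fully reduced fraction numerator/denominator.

GgMmBb gametes: GMB×1, GMb×1, GmB×1, Gmb×1, gMB×1, gMb×1, gmB×1, gmb×1
ggMmbb gametes: gMb×4, gmb×4
GgMmBb×ggMmbb grid (8·8=64): GgMMBb=4 GgMMbb=4 GgMmBb=8 GgMmbb=8 GgmmBb=4 Ggmmbb=4 ggMMBb=4 ggMMbb=4 ggMmBb=8 ggMmbb=8 ggmmBb=4 ggmmbb=4
ggMmBb hits 8/64; gcd=8; 8÷8/64÷8 = 1/8

P(ggMmBb) = 1/8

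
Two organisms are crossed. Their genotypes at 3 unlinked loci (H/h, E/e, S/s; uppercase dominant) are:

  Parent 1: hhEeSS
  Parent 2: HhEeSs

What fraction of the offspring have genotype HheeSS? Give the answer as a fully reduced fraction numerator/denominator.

hhEeSS gametes: hES×4, heS×4
HhEeSs gametes: HES×1, HEs×1, HeS×1, Hes×1, hES×1, hEs×1, heS×1, hes×1
hhEeSS×HhEeSs grid (8·8=64): HhEESS=4 HhEESs=4 HhEeSS=8 HhEeSs=8 HheeSS=4 HheeSs=4 hhEESS=4 hhEESs=4 hhEeSS=8 hhEeSs=8 hheeSS=4 hheeSs=4
HheeSS hits 4/64; gcd=4; 4÷4/64÷4 = 1/16

P(HheeSS) = 1/16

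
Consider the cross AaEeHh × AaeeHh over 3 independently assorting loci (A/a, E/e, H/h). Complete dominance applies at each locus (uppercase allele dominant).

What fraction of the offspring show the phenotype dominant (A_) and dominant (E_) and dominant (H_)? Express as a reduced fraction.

P(A_ E_ H_) = 9/32

AaEeHh gametes: AEH×1, AEh×1, AeH×1, Aeh×1, aEH×1, aEh×1, aeH×1, aeh×1
AaeeHh gametes: AeH×2, Aeh×2, aeH×2, aeh×2
AaEeHh×AaeeHh grid (8·8=64): AAEeHH=2 AAEeHh=4 AAEehh=2 AAeeHH=2 AAeeHh=4 AAeehh=2 AaEeHH=4 AaEeHh=8 AaEehh=4 AaeeHH=4 AaeeHh=8 Aaeehh=4 aaEeHH=2 aaEeHh=4 aaEehh=2 aaeeHH=2 aaeeHh=4 aaeehh=2
A_ E_ H_ hits 18/64; gcd=2; 18÷2/64÷2 = 9/32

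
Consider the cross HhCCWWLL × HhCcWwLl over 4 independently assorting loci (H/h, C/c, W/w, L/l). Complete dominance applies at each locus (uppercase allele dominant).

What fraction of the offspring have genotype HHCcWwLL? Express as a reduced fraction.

HhCCWWLL gametes: HCWL×8, hCWL×8
HhCcWwLl gametes: HCWL×1, HCWl×1, HCwL×1, HCwl×1, HcWL×1, HcWl×1, HcwL×1, Hcwl×1, hCWL×1, hCWl×1, hCwL×1, hCwl×1, hcWL×1, hcWl×1, hcwL×1, hcwl×1
HhCCWWLL×HhCcWwLl grid (16·16=256): HHCCWWLL=8 HHCCWWLl=8 HHCCWwLL=8 HHCCWwLl=8 HHCcWWLL=8 HHCcWWLl=8 HHCcWwLL=8 HHCcWwLl=8 HhCCWWLL=16 HhCCWWLl=16 HhCCWwLL=16 HhCCWwLl=16 HhCcWWLL=16 HhCcWWLl=16 HhCcWwLL=16 HhCcWwLl=16 hhCCWWLL=8 hhCCWWLl=8 hhCCWwLL=8 hhCCWwLl=8 hhCcWWLL=8 hhCcWWLl=8 hhCcWwLL=8 hhCcWwLl=8
HHCcWwLL hits 8/256; gcd=8; 8÷8/256÷8 = 1/32

P(HHCcWwLL) = 1/32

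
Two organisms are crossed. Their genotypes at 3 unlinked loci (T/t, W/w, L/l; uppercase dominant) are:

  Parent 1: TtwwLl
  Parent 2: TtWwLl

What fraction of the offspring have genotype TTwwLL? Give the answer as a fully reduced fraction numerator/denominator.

P(TTwwLL) = 1/32

TtwwLl gametes: TwL×2, Twl×2, twL×2, twl×2
TtWwLl gametes: TWL×1, TWl×1, TwL×1, Twl×1, tWL×1, tWl×1, twL×1, twl×1
TtwwLl×TtWwLl grid (8·8=64): TTWwLL=2 TTWwLl=4 TTWwll=2 TTwwLL=2 TTwwLl=4 TTwwll=2 TtWwLL=4 TtWwLl=8 TtWwll=4 TtwwLL=4 TtwwLl=8 Ttwwll=4 ttWwLL=2 ttWwLl=4 ttWwll=2 ttwwLL=2 ttwwLl=4 ttwwll=2
TTwwLL hits 2/64; gcd=2; 2÷2/64÷2 = 1/32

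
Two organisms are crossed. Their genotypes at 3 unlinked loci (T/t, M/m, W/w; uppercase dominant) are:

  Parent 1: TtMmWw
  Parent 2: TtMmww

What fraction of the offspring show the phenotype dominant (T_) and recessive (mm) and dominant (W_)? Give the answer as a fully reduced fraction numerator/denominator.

P(T_ mm W_) = 3/32

TtMmWw gametes: TMW×1, TMw×1, TmW×1, Tmw×1, tMW×1, tMw×1, tmW×1, tmw×1
TtMmww gametes: TMw×2, Tmw×2, tMw×2, tmw×2
TtMmWw×TtMmww grid (8·8=64): TTMMWw=2 TTMMww=2 TTMmWw=4 TTMmww=4 TTmmWw=2 TTmmww=2 TtMMWw=4 TtMMww=4 TtMmWw=8 TtMmww=8 TtmmWw=4 Ttmmww=4 ttMMWw=2 ttMMww=2 ttMmWw=4 ttMmww=4 ttmmWw=2 ttmmww=2
T_ mm W_ hits 6/64; gcd=2; 6÷2/64÷2 = 3/32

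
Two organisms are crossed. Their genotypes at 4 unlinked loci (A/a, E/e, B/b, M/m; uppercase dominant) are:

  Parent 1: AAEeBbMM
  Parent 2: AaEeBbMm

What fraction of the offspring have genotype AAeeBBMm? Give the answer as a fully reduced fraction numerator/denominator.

P(AAeeBBMm) = 1/64

AAEeBbMM gametes: AEBM×4, AEbM×4, AeBM×4, AebM×4
AaEeBbMm gametes: AEBM×1, AEBm×1, AEbM×1, AEbm×1, AeBM×1, AeBm×1, AebM×1, Aebm×1, aEBM×1, aEBm×1, aEbM×1, aEbm×1, aeBM×1, aeBm×1, aebM×1, aebm×1
AAEeBbMM×AaEeBbMm grid (16·16=256): AAEEBBMM=4 AAEEBBMm=4 AAEEBbMM=8 AAEEBbMm=8 AAEEbbMM=4 AAEEbbMm=4 AAEeBBMM=8 AAEeBBMm=8 AAEeBbMM=16 AAEeBbMm=16 AAEebbMM=8 AAEebbMm=8 AAeeBBMM=4 AAeeBBMm=4 AAeeBbMM=8 AAeeBbMm=8 AAeebbMM=4 AAeebbMm=4 AaEEBBMM=4 AaEEBBMm=4 AaEEBbMM=8 AaEEBbMm=8 AaEEbbMM=4 AaEEbbMm=4 AaEeBBMM=8 AaEeBBMm=8 AaEeBbMM=16 AaEeBbMm=16 AaEebbMM=8 AaEebbMm=8 AaeeBBMM=4 AaeeBBMm=4 AaeeBbMM=8 AaeeBbMm=8 AaeebbMM=4 AaeebbMm=4
AAeeBBMm hits 4/256; gcd=4; 4÷4/256÷4 = 1/64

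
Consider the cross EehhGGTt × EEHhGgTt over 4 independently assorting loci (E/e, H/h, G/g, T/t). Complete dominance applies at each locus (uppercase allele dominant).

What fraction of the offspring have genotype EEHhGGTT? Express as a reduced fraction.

EehhGGTt gametes: EhGT×4, EhGt×4, ehGT×4, ehGt×4
EEHhGgTt gametes: EHGT×2, EHGt×2, EHgT×2, EHgt×2, EhGT×2, EhGt×2, EhgT×2, Ehgt×2
EehhGGTt×EEHhGgTt grid (16·16=256): EEHhGGTT=8 EEHhGGTt=16 EEHhGGtt=8 EEHhGgTT=8 EEHhGgTt=16 EEHhGgtt=8 EEhhGGTT=8 EEhhGGTt=16 EEhhGGtt=8 EEhhGgTT=8 EEhhGgTt=16 EEhhGgtt=8 EeHhGGTT=8 EeHhGGTt=16 EeHhGGtt=8 EeHhGgTT=8 EeHhGgTt=16 EeHhGgtt=8 EehhGGTT=8 EehhGGTt=16 EehhGGtt=8 EehhGgTT=8 EehhGgTt=16 EehhGgtt=8
EEHhGGTT hits 8/256; gcd=8; 8÷8/256÷8 = 1/32

P(EEHhGGTT) = 1/32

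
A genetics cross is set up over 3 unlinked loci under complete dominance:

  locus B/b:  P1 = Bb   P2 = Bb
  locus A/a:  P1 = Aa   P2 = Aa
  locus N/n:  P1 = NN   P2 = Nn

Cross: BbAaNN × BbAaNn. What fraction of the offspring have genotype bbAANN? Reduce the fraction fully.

P(bbAANN) = 1/32

BbAaNN gametes: BAN×2, BaN×2, bAN×2, baN×2
BbAaNn gametes: BAN×1, BAn×1, BaN×1, Ban×1, bAN×1, bAn×1, baN×1, ban×1
BbAaNN×BbAaNn grid (8·8=64): BBAANN=2 BBAANn=2 BBAaNN=4 BBAaNn=4 BBaaNN=2 BBaaNn=2 BbAANN=4 BbAANn=4 BbAaNN=8 BbAaNn=8 BbaaNN=4 BbaaNn=4 bbAANN=2 bbAANn=2 bbAaNN=4 bbAaNn=4 bbaaNN=2 bbaaNn=2
bbAANN hits 2/64; gcd=2; 2÷2/64÷2 = 1/32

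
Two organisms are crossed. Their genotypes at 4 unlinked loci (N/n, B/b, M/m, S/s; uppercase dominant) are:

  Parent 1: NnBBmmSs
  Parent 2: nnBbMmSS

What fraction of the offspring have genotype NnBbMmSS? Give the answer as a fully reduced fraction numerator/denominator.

P(NnBbMmSS) = 1/16

NnBBmmSs gametes: NBmS×4, NBms×4, nBmS×4, nBms×4
nnBbMmSS gametes: nBMS×4, nBmS×4, nbMS×4, nbmS×4
NnBBmmSs×nnBbMmSS grid (16·16=256): NnBBMmSS=16 NnBBMmSs=16 NnBBmmSS=16 NnBBmmSs=16 NnBbMmSS=16 NnBbMmSs=16 NnBbmmSS=16 NnBbmmSs=16 nnBBMmSS=16 nnBBMmSs=16 nnBBmmSS=16 nnBBmmSs=16 nnBbMmSS=16 nnBbMmSs=16 nnBbmmSS=16 nnBbmmSs=16
NnBbMmSS hits 16/256; gcd=16; 16÷16/256÷16 = 1/16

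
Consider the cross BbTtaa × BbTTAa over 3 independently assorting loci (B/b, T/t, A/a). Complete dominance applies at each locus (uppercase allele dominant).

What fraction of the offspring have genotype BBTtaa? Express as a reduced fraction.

BbTtaa gametes: BTa×2, Bta×2, bTa×2, bta×2
BbTTAa gametes: BTA×2, BTa×2, bTA×2, bTa×2
BbTtaa×BbTTAa grid (8·8=64): BBTTAa=4 BBTTaa=4 BBTtAa=4 BBTtaa=4 BbTTAa=8 BbTTaa=8 BbTtAa=8 BbTtaa=8 bbTTAa=4 bbTTaa=4 bbTtAa=4 bbTtaa=4
BBTtaa hits 4/64; gcd=4; 4÷4/64÷4 = 1/16

P(BBTtaa) = 1/16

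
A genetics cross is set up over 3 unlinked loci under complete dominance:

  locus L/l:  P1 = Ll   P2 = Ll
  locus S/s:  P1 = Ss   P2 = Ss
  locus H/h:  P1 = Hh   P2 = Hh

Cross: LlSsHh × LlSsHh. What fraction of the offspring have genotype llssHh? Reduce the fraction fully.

LlSsHh gametes: LSH×1, LSh×1, LsH×1, Lsh×1, lSH×1, lSh×1, lsH×1, lsh×1
LlSsHh gametes: LSH×1, LSh×1, LsH×1, Lsh×1, lSH×1, lSh×1, lsH×1, lsh×1
LlSsHh×LlSsHh grid (8·8=64): LLSSHH=1 LLSSHh=2 LLSShh=1 LLSsHH=2 LLSsHh=4 LLSshh=2 LLssHH=1 LLssHh=2 LLsshh=1 LlSSHH=2 LlSSHh=4 LlSShh=2 LlSsHH=4 LlSsHh=8 LlSshh=4 LlssHH=2 LlssHh=4 Llsshh=2 llSSHH=1 llSSHh=2 llSShh=1 llSsHH=2 llSsHh=4 llSshh=2 llssHH=1 llssHh=2 llsshh=1
llssHh hits 2/64; gcd=2; 2÷2/64÷2 = 1/32

P(llssHh) = 1/32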